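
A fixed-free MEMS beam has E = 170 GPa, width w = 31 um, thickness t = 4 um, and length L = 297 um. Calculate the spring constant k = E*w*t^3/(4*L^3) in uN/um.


Step 1: Convert E to consistent units (1 GPa = 1000 uN/um^2).
E = 170 GPa = 170000 uN/um^2
Step 2: Compute t^3 = 4^3 = 64
Step 3: Compute L^3 = 297^3 = 26198073
Step 4: k = 170000 * 31 * 64 / (4 * 26198073)
k = 3.2186 uN/um


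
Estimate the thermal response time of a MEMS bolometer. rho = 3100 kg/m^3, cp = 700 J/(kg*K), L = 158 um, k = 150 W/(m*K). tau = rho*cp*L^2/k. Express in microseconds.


Step 1: Convert L to m: L = 158e-6 m
Step 2: L^2 = (158e-6)^2 = 2.4964e-08 m^2
Step 3: tau = 3100 * 700 * 2.4964e-08 / 150 = 3.6114587e-04 s
Step 4: Convert to microseconds (multiply by 1e6).
tau = 361.146 us


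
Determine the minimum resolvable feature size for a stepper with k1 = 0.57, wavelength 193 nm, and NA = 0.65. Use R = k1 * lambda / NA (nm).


Step 1: Identify values: k1 = 0.57, lambda = 193 nm, NA = 0.65
Step 2: R = k1 * lambda / NA
R = 0.57 * 193 / 0.65
R = 169.2 nm


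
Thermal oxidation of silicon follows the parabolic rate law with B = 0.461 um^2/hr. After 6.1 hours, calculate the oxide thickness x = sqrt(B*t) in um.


Step 1: Compute B*t = 0.461 * 6.1 = 2.8121
Step 2: x = sqrt(2.8121)
x = 1.677 um


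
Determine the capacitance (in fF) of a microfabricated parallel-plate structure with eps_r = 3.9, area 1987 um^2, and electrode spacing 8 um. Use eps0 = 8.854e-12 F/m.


Step 1: Convert area to m^2: A = 1987e-12 m^2
Step 2: Convert gap to m: d = 8e-6 m
Step 3: C = eps0 * eps_r * A / d
C = 8.854e-12 * 3.9 * 1987e-12 / 8e-6
Step 4: Convert to fF (multiply by 1e15).
C = 8.58 fF


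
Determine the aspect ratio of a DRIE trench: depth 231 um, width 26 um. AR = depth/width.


Step 1: AR = depth / width
Step 2: AR = 231 / 26
AR = 8.9


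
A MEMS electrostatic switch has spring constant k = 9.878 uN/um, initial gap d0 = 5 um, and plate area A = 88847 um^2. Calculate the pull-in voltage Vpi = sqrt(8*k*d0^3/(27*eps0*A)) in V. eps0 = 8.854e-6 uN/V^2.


Step 1: Compute numerator: 8 * k * d0^3 = 8 * 9.878 * 5^3 = 9878.0
Step 2: Compute denominator: 27 * eps0 * A = 27 * 8.854e-6 * 88847 = 21.239586
Step 3: Vpi = sqrt(9878.0 / 21.239586)
Vpi = 21.57 V


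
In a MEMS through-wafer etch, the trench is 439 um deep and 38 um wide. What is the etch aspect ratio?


Step 1: AR = depth / width
Step 2: AR = 439 / 38
AR = 11.6


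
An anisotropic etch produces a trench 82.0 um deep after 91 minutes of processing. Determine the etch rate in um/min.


Step 1: Etch rate = depth / time
Step 2: rate = 82.0 / 91
rate = 0.901 um/min


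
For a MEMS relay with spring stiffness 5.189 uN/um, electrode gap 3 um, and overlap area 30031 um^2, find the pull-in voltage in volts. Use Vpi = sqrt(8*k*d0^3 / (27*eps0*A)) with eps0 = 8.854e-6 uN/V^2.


Step 1: Compute numerator: 8 * k * d0^3 = 8 * 5.189 * 3^3 = 1120.824
Step 2: Compute denominator: 27 * eps0 * A = 27 * 8.854e-6 * 30031 = 7.179151
Step 3: Vpi = sqrt(1120.824 / 7.179151)
Vpi = 12.49 V


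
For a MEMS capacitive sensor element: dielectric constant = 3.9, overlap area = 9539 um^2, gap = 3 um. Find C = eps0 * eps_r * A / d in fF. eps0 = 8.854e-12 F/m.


Step 1: Convert area to m^2: A = 9539e-12 m^2
Step 2: Convert gap to m: d = 3e-6 m
Step 3: C = eps0 * eps_r * A / d
C = 8.854e-12 * 3.9 * 9539e-12 / 3e-6
Step 4: Convert to fF (multiply by 1e15).
C = 109.8 fF


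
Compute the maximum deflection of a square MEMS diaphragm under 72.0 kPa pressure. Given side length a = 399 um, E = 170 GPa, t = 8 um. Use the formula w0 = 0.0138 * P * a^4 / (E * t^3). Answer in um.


Step 1: Convert pressure to compatible units (E is in GPa, so P in GPa).
P = 72.0 kPa = 72.0e-6 GPa
Step 2: Compute numerator: 0.0138 * P * a^4.
a^4 = 399^4 = 25344958401
numerator = 0.0138 * 72.0e-6 * 25344958401 = 2.51828e+04
Step 3: Compute denominator: E * t^3 = 170 * 8^3 = 87040
Step 4: w0 = numerator / denominator = 2.51828e+04 / 87040 = 0.2893 um


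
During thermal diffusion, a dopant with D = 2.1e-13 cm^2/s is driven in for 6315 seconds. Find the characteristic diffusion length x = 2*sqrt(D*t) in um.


Step 1: Compute D*t = 2.1e-13 * 6315 = 1.32615e-09 cm^2
Step 2: sqrt(D*t) = 3.6416e-05 cm
Step 3: x = 2 * 3.6416e-05 cm = 7.2832e-05 cm
Step 4: Convert to um (1 cm = 1e4 um): x = 0.728 um


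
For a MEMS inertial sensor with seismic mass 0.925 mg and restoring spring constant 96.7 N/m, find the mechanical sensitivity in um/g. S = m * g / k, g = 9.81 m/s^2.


Step 1: Convert mass: m = 0.925 mg = 9.25e-07 kg
Step 2: S = m * g / k = 9.25e-07 * 9.81 / 96.7
Step 3: S = 9.38e-08 m/g
Step 4: Convert to um/g: S = 0.094 um/g


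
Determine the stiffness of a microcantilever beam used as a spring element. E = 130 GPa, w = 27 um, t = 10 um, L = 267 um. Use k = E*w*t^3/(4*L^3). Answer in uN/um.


Step 1: Convert E to consistent units (1 GPa = 1000 uN/um^2).
E = 130 GPa = 130000 uN/um^2
Step 2: Compute t^3 = 10^3 = 1000
Step 3: Compute L^3 = 267^3 = 19034163
Step 4: k = 130000 * 27 * 1000 / (4 * 19034163)
k = 46.1013 uN/um


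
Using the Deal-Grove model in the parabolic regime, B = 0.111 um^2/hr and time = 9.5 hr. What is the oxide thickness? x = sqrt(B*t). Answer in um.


Step 1: Compute B*t = 0.111 * 9.5 = 1.0545
Step 2: x = sqrt(1.0545)
x = 1.027 um


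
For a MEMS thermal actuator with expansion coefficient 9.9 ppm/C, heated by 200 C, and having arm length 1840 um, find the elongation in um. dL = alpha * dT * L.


Step 1: Convert CTE: alpha = 9.9 ppm/C = 9.9e-6 /C
Step 2: dL = 9.9e-6 * 200 * 1840
dL = 3.6432 um


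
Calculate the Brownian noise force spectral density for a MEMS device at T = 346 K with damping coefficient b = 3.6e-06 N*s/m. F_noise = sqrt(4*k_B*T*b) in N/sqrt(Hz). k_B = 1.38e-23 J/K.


Step 1: Compute 4 * k_B * T * b
= 4 * 1.38e-23 * 346 * 3.6e-06
= 6.8757e-26 N^2/Hz
Step 2: F_noise = sqrt(6.8757e-26)
F_noise = 2.62e-13 N/sqrt(Hz)


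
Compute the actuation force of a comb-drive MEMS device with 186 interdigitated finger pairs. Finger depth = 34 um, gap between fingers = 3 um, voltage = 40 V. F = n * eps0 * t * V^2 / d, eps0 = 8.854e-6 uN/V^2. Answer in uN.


Step 1: Parameters: n=186, eps0=8.854e-6 uN/V^2, t=34 um, V=40 V, d=3 um
Step 2: V^2 = 1600
Step 3: F = 186 * 8.854e-6 * 34 * 1600 / 3
F = 29.863 uN


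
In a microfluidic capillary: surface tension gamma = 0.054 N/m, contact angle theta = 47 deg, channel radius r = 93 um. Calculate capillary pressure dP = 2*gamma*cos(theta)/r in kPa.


Step 1: cos(47 deg) = 0.682
Step 2: Convert r to m: r = 93e-6 m
Step 3: dP = 2 * 0.054 * 0.682 / 93e-6 = 792.0 Pa
Step 4: Convert Pa to kPa (divide by 1000).
dP = 0.79 kPa


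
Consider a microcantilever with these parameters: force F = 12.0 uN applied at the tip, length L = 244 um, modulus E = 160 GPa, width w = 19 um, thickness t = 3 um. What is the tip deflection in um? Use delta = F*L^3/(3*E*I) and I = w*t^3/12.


Step 1: Calculate the second moment of area.
I = w * t^3 / 12 = 19 * 3^3 / 12 = 42.75 um^4
Step 2: Convert E to consistent units (1 GPa = 1000 uN/um^2).
E = 160 GPa = 160000 uN/um^2
Step 3: Calculate tip deflection.
delta = F * L^3 / (3 * E * I)
delta = 12.0 * 244^3 / (3 * 160000 * 42.75)
delta = 8.4952 um


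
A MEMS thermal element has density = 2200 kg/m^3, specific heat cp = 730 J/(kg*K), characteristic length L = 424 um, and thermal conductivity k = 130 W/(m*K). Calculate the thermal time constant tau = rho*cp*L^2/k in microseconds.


Step 1: Convert L to m: L = 424e-6 m
Step 2: L^2 = (424e-6)^2 = 1.79776e-07 m^2
Step 3: tau = 2200 * 730 * 1.79776e-07 / 130 = 2.22092505e-03 s
Step 4: Convert to microseconds (multiply by 1e6).
tau = 2220.925 us


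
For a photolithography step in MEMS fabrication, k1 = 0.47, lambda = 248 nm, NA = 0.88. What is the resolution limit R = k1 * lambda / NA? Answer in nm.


Step 1: Identify values: k1 = 0.47, lambda = 248 nm, NA = 0.88
Step 2: R = k1 * lambda / NA
R = 0.47 * 248 / 0.88
R = 132.5 nm


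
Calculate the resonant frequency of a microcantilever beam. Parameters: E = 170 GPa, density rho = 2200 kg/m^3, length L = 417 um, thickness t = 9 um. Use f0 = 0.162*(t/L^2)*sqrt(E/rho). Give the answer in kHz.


Step 1: Convert units to SI.
t_SI = 9e-6 m, L_SI = 417e-6 m
Step 2: Calculate sqrt(E/rho).
sqrt(170e9 / 2200) = 8790.49 m/s
Step 3: Compute f0.
f0 = 0.162 * 9e-6 / (417e-6)^2 * 8790.49 = 73705.3 Hz = 73.71 kHz


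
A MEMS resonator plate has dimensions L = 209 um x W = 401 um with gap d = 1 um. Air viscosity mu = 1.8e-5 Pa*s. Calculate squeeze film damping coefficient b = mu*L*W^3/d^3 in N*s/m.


Step 1: Convert to SI.
L = 209e-6 m, W = 401e-6 m, d = 1e-6 m
Step 2: W^3 = (401e-6)^3 = 6.45e-11 m^3
Step 3: d^3 = (1e-6)^3 = 1.00e-18 m^3
Step 4: b = 1.8e-5 * 209e-6 * 6.45e-11 / 1.00e-18
b = 2.43e-01 N*s/m


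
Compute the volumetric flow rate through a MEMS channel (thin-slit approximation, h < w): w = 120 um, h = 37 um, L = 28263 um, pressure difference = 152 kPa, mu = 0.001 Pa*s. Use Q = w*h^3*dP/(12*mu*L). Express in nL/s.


Step 1: Convert all dimensions to SI (meters).
w = 120e-6 m, h = 37e-6 m, L = 28263e-6 m, dP = 152e3 Pa
Step 2: Q = w * h^3 * dP / (12 * mu * L)
Q = 120e-6 * (37e-6)^3 * 152e3 / (12 * 0.001 * 28263e-6) = 2.72414676e-09 m^3/s
Step 3: Convert Q from m^3/s to nL/s (1 m^3 = 1e12 nL, so multiply by 1e12).
Q = 2724.147 nL/s


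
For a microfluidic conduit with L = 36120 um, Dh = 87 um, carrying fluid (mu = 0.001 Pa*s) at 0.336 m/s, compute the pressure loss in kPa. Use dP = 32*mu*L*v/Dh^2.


Step 1: Convert to SI: L = 36120e-6 m, Dh = 87e-6 m
Step 2: dP = 32 * 0.001 * 36120e-6 * 0.336 / (87e-6)^2
Step 3: dP = 51309.58 Pa
Step 4: Convert to kPa: dP = 51.31 kPa


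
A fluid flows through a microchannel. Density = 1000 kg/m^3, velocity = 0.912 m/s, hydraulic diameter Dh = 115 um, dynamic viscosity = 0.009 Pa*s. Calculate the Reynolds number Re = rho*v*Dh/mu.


Step 1: Convert Dh to meters: Dh = 115e-6 m
Step 2: Re = rho * v * Dh / mu
Re = 1000 * 0.912 * 115e-6 / 0.009
Re = 11.653


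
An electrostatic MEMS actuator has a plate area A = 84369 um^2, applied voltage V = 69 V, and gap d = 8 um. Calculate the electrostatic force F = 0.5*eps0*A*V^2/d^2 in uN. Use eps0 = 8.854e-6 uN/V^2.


Step 1: Identify parameters.
eps0 = 8.854e-6 uN/V^2, A = 84369 um^2, V = 69 V, d = 8 um
Step 2: Compute V^2 = 69^2 = 4761
Step 3: Compute d^2 = 8^2 = 64
Step 4: F = 0.5 * 8.854e-6 * 84369 * 4761 / 64
F = 27.785 uN


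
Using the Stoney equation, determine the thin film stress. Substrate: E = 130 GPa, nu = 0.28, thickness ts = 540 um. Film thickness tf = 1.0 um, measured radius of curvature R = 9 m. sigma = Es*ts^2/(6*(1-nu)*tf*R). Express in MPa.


Step 1: Compute numerator: Es * ts^2 = 130 * 540^2 = 37908000 (GPa*um^2)
Step 2: Compute denominator (R in um): 6*(1-nu)*tf*R = 6*0.72*1.0*9e6 = 38880000.0 (um^2)
Step 3: sigma (GPa) = 37908000 / 38880000.0 = 9.75e-01 GPa
Step 4: Convert to MPa (x1000): sigma = 975.0 MPa


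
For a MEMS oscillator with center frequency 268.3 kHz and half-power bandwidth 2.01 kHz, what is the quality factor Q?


Step 1: Q = f0 / bandwidth
Step 2: Q = 268.3 / 2.01
Q = 133.5


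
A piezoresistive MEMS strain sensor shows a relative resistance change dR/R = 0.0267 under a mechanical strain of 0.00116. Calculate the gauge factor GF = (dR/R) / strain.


Step 1: Identify values.
dR/R = 0.0267, strain = 0.00116
Step 2: GF = (dR/R) / strain = 0.0267 / 0.00116
GF = 23.0


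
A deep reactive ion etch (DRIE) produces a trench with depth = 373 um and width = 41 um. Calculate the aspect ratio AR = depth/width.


Step 1: AR = depth / width
Step 2: AR = 373 / 41
AR = 9.1


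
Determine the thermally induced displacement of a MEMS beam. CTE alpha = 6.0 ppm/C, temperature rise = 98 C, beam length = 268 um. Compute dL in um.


Step 1: Convert CTE: alpha = 6.0 ppm/C = 6.0e-6 /C
Step 2: dL = 6.0e-6 * 98 * 268
dL = 0.1576 um


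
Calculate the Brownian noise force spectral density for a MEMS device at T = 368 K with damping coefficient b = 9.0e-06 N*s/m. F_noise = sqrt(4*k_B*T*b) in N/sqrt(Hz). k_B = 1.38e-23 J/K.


Step 1: Compute 4 * k_B * T * b
= 4 * 1.38e-23 * 368 * 9.0e-06
= 1.8282e-25 N^2/Hz
Step 2: F_noise = sqrt(1.8282e-25)
F_noise = 4.28e-13 N/sqrt(Hz)


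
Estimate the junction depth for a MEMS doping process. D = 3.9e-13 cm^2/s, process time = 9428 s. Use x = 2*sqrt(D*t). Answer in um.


Step 1: Compute D*t = 3.9e-13 * 9428 = 3.67692e-09 cm^2
Step 2: sqrt(D*t) = 6.06376e-05 cm
Step 3: x = 2 * 6.06376e-05 cm = 1.212752e-04 cm
Step 4: Convert to um (1 cm = 1e4 um): x = 1.213 um


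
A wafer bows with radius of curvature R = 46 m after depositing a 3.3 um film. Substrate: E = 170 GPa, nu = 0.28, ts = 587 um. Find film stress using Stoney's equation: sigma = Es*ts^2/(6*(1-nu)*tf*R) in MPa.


Step 1: Compute numerator: Es * ts^2 = 170 * 587^2 = 58576730 (GPa*um^2)
Step 2: Compute denominator (R in um): 6*(1-nu)*tf*R = 6*0.72*3.3*46e6 = 655776000.0 (um^2)
Step 3: sigma (GPa) = 58576730 / 655776000.0 = 8.9324e-02 GPa
Step 4: Convert to MPa (x1000): sigma = 89.3 MPa


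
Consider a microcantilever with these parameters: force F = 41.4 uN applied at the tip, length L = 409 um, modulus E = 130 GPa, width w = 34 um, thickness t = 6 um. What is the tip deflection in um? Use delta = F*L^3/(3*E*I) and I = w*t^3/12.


Step 1: Calculate the second moment of area.
I = w * t^3 / 12 = 34 * 6^3 / 12 = 612.0 um^4
Step 2: Convert E to consistent units (1 GPa = 1000 uN/um^2).
E = 130 GPa = 130000 uN/um^2
Step 3: Calculate tip deflection.
delta = F * L^3 / (3 * E * I)
delta = 41.4 * 409^3 / (3 * 130000 * 612.0)
delta = 11.8674 um


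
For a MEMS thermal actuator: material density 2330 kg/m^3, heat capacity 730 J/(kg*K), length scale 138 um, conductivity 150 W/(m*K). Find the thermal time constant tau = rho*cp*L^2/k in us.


Step 1: Convert L to m: L = 138e-6 m
Step 2: L^2 = (138e-6)^2 = 1.9044e-08 m^2
Step 3: tau = 2330 * 730 * 1.9044e-08 / 150 = 2.1594626e-04 s
Step 4: Convert to microseconds (multiply by 1e6).
tau = 215.946 us


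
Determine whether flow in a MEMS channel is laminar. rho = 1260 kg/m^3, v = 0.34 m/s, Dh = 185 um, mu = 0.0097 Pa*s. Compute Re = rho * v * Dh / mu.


Step 1: Convert Dh to meters: Dh = 185e-6 m
Step 2: Re = rho * v * Dh / mu
Re = 1260 * 0.34 * 185e-6 / 0.0097
Re = 8.171
Since Re = 8.171 is below ~2300, the flow is laminar.


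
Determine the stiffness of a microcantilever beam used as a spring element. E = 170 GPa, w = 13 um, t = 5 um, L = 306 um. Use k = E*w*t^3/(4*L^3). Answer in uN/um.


Step 1: Convert E to consistent units (1 GPa = 1000 uN/um^2).
E = 170 GPa = 170000 uN/um^2
Step 2: Compute t^3 = 5^3 = 125
Step 3: Compute L^3 = 306^3 = 28652616
Step 4: k = 170000 * 13 * 125 / (4 * 28652616)
k = 2.4103 uN/um


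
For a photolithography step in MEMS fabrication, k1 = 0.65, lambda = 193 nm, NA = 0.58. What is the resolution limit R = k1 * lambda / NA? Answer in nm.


Step 1: Identify values: k1 = 0.65, lambda = 193 nm, NA = 0.58
Step 2: R = k1 * lambda / NA
R = 0.65 * 193 / 0.58
R = 216.3 nm


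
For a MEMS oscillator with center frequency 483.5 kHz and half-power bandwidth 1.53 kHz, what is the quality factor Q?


Step 1: Q = f0 / bandwidth
Step 2: Q = 483.5 / 1.53
Q = 316.0


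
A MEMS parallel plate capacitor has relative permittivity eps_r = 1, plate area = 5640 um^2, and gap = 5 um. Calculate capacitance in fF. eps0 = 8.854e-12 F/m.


Step 1: Convert area to m^2: A = 5640e-12 m^2
Step 2: Convert gap to m: d = 5e-6 m
Step 3: C = eps0 * eps_r * A / d
C = 8.854e-12 * 1 * 5640e-12 / 5e-6
Step 4: Convert to fF (multiply by 1e15).
C = 9.99 fF


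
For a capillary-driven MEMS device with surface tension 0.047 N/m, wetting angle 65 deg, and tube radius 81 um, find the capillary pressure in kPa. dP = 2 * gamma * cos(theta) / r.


Step 1: cos(65 deg) = 0.4226
Step 2: Convert r to m: r = 81e-6 m
Step 3: dP = 2 * 0.047 * 0.4226 / 81e-6 = 490.4 Pa
Step 4: Convert Pa to kPa (divide by 1000).
dP = 0.49 kPa


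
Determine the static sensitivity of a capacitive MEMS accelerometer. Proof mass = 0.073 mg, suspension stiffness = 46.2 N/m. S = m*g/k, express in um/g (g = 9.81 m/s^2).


Step 1: Convert mass: m = 0.073 mg = 7.30e-08 kg
Step 2: S = m * g / k = 7.30e-08 * 9.81 / 46.2
Step 3: S = 1.55e-08 m/g
Step 4: Convert to um/g: S = 0.016 um/g


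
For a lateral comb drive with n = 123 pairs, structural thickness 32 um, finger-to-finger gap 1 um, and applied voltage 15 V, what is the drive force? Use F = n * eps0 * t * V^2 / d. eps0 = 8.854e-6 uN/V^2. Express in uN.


Step 1: Parameters: n=123, eps0=8.854e-6 uN/V^2, t=32 um, V=15 V, d=1 um
Step 2: V^2 = 225
Step 3: F = 123 * 8.854e-6 * 32 * 225 / 1
F = 7.841 uN


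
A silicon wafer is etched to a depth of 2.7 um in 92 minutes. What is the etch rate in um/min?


Step 1: Etch rate = depth / time
Step 2: rate = 2.7 / 92
rate = 0.029 um/min


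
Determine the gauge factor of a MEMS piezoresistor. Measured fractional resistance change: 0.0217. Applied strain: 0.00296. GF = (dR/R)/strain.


Step 1: Identify values.
dR/R = 0.0217, strain = 0.00296
Step 2: GF = (dR/R) / strain = 0.0217 / 0.00296
GF = 7.3


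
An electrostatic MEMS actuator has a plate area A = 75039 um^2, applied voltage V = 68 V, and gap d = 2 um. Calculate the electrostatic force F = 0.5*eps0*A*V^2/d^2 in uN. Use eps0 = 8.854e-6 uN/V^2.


Step 1: Identify parameters.
eps0 = 8.854e-6 uN/V^2, A = 75039 um^2, V = 68 V, d = 2 um
Step 2: Compute V^2 = 68^2 = 4624
Step 3: Compute d^2 = 2^2 = 4
Step 4: F = 0.5 * 8.854e-6 * 75039 * 4624 / 4
F = 384.02 uN


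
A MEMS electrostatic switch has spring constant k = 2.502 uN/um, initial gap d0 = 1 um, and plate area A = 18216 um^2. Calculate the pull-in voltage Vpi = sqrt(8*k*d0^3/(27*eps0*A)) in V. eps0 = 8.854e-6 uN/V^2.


Step 1: Compute numerator: 8 * k * d0^3 = 8 * 2.502 * 1^3 = 20.016
Step 2: Compute denominator: 27 * eps0 * A = 27 * 8.854e-6 * 18216 = 4.354681
Step 3: Vpi = sqrt(20.016 / 4.354681)
Vpi = 2.14 V


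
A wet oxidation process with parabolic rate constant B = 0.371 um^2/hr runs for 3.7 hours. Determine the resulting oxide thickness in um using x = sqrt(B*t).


Step 1: Compute B*t = 0.371 * 3.7 = 1.3727
Step 2: x = sqrt(1.3727)
x = 1.172 um


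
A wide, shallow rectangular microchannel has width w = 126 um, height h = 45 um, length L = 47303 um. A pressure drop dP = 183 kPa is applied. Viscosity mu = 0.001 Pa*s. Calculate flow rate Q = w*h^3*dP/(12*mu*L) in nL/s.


Step 1: Convert all dimensions to SI (meters).
w = 126e-6 m, h = 45e-6 m, L = 47303e-6 m, dP = 183e3 Pa
Step 2: Q = w * h^3 * dP / (12 * mu * L)
Q = 126e-6 * (45e-6)^3 * 183e3 / (12 * 0.001 * 47303e-6) = 3.70159794e-09 m^3/s
Step 3: Convert Q from m^3/s to nL/s (1 m^3 = 1e12 nL, so multiply by 1e12).
Q = 3701.598 nL/s


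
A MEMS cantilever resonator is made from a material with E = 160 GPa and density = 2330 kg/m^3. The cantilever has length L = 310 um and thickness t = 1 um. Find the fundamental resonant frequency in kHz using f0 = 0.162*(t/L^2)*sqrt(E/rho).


Step 1: Convert units to SI.
t_SI = 1e-6 m, L_SI = 310e-6 m
Step 2: Calculate sqrt(E/rho).
sqrt(160e9 / 2330) = 8286.71 m/s
Step 3: Compute f0.
f0 = 0.162 * 1e-6 / (310e-6)^2 * 8286.71 = 13969.3 Hz = 13.97 kHz


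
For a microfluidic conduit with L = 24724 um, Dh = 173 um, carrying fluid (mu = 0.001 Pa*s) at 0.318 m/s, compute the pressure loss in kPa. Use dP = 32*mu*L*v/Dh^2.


Step 1: Convert to SI: L = 24724e-6 m, Dh = 173e-6 m
Step 2: dP = 32 * 0.001 * 24724e-6 * 0.318 / (173e-6)^2
Step 3: dP = 8406.28 Pa
Step 4: Convert to kPa: dP = 8.41 kPa


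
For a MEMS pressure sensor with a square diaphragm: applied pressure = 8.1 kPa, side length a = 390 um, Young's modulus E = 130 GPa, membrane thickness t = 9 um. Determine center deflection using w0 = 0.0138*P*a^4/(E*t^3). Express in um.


Step 1: Convert pressure to compatible units (E is in GPa, so P in GPa).
P = 8.1 kPa = 8.1e-6 GPa
Step 2: Compute numerator: 0.0138 * P * a^4.
a^4 = 390^4 = 23134410000
numerator = 0.0138 * 8.1e-6 * 23134410000 = 2.586e+03
Step 3: Compute denominator: E * t^3 = 130 * 9^3 = 94770
Step 4: w0 = numerator / denominator = 2.586e+03 / 94770 = 0.0273 um


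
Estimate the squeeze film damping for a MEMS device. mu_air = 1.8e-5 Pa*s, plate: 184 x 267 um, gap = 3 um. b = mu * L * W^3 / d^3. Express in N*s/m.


Step 1: Convert to SI.
L = 184e-6 m, W = 267e-6 m, d = 3e-6 m
Step 2: W^3 = (267e-6)^3 = 1.90e-11 m^3
Step 3: d^3 = (3e-6)^3 = 2.70e-17 m^3
Step 4: b = 1.8e-5 * 184e-6 * 1.90e-11 / 2.70e-17
b = 2.33e-03 N*s/m


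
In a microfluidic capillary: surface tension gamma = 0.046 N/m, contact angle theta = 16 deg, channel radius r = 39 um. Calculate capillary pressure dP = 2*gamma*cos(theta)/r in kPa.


Step 1: cos(16 deg) = 0.9613
Step 2: Convert r to m: r = 39e-6 m
Step 3: dP = 2 * 0.046 * 0.9613 / 39e-6 = 2267.7 Pa
Step 4: Convert Pa to kPa (divide by 1000).
dP = 2.27 kPa


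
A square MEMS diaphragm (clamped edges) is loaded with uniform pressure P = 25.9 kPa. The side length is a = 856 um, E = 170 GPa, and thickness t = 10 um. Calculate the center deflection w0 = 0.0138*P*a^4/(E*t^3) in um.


Step 1: Convert pressure to compatible units (E is in GPa, so P in GPa).
P = 25.9 kPa = 25.9e-6 GPa
Step 2: Compute numerator: 0.0138 * P * a^4.
a^4 = 856^4 = 536902045696
numerator = 0.0138 * 25.9e-6 * 536902045696 = 1.918995e+05
Step 3: Compute denominator: E * t^3 = 170 * 10^3 = 170000
Step 4: w0 = numerator / denominator = 1.918995e+05 / 170000 = 1.1288 um


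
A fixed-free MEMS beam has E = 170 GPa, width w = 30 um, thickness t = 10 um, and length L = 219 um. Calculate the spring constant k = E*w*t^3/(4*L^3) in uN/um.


Step 1: Convert E to consistent units (1 GPa = 1000 uN/um^2).
E = 170 GPa = 170000 uN/um^2
Step 2: Compute t^3 = 10^3 = 1000
Step 3: Compute L^3 = 219^3 = 10503459
Step 4: k = 170000 * 30 * 1000 / (4 * 10503459)
k = 121.3886 uN/um


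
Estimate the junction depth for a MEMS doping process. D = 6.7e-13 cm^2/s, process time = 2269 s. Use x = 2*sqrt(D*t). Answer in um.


Step 1: Compute D*t = 6.7e-13 * 2269 = 1.52023e-09 cm^2
Step 2: sqrt(D*t) = 3.899e-05 cm
Step 3: x = 2 * 3.899e-05 cm = 7.798e-05 cm
Step 4: Convert to um (1 cm = 1e4 um): x = 0.78 um


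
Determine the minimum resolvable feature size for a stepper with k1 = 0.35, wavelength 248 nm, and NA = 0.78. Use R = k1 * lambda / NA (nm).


Step 1: Identify values: k1 = 0.35, lambda = 248 nm, NA = 0.78
Step 2: R = k1 * lambda / NA
R = 0.35 * 248 / 0.78
R = 111.3 nm


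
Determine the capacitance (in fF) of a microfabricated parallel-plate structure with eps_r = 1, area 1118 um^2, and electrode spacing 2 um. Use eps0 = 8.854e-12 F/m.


Step 1: Convert area to m^2: A = 1118e-12 m^2
Step 2: Convert gap to m: d = 2e-6 m
Step 3: C = eps0 * eps_r * A / d
C = 8.854e-12 * 1 * 1118e-12 / 2e-6
Step 4: Convert to fF (multiply by 1e15).
C = 4.95 fF


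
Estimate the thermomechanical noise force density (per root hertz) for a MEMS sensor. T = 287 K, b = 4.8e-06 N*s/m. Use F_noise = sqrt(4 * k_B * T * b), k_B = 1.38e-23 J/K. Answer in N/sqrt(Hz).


Step 1: Compute 4 * k_B * T * b
= 4 * 1.38e-23 * 287 * 4.8e-06
= 7.6044e-26 N^2/Hz
Step 2: F_noise = sqrt(7.6044e-26)
F_noise = 2.76e-13 N/sqrt(Hz)


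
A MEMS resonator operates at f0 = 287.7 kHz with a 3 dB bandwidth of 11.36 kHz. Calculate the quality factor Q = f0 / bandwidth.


Step 1: Q = f0 / bandwidth
Step 2: Q = 287.7 / 11.36
Q = 25.3


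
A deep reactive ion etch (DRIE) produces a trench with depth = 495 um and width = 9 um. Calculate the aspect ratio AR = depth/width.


Step 1: AR = depth / width
Step 2: AR = 495 / 9
AR = 55.0


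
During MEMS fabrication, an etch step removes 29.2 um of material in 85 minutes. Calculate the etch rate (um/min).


Step 1: Etch rate = depth / time
Step 2: rate = 29.2 / 85
rate = 0.344 um/min


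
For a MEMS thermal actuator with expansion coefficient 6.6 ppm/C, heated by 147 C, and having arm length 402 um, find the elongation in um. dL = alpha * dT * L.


Step 1: Convert CTE: alpha = 6.6 ppm/C = 6.6e-6 /C
Step 2: dL = 6.6e-6 * 147 * 402
dL = 0.39 um


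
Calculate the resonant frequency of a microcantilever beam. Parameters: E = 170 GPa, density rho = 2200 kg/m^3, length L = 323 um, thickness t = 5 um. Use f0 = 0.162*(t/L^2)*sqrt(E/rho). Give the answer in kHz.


Step 1: Convert units to SI.
t_SI = 5e-6 m, L_SI = 323e-6 m
Step 2: Calculate sqrt(E/rho).
sqrt(170e9 / 2200) = 8790.49 m/s
Step 3: Compute f0.
f0 = 0.162 * 5e-6 / (323e-6)^2 * 8790.49 = 68248.5 Hz = 68.25 kHz


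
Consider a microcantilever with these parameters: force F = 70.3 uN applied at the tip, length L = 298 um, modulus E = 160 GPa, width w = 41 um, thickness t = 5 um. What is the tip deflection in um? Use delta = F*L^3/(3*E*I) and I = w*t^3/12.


Step 1: Calculate the second moment of area.
I = w * t^3 / 12 = 41 * 5^3 / 12 = 427.0833 um^4
Step 2: Convert E to consistent units (1 GPa = 1000 uN/um^2).
E = 160 GPa = 160000 uN/um^2
Step 3: Calculate tip deflection.
delta = F * L^3 / (3 * E * I)
delta = 70.3 * 298^3 / (3 * 160000 * 427.0833)
delta = 9.0751 um


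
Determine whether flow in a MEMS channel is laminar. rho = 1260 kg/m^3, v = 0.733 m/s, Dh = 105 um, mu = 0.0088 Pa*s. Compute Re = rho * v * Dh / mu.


Step 1: Convert Dh to meters: Dh = 105e-6 m
Step 2: Re = rho * v * Dh / mu
Re = 1260 * 0.733 * 105e-6 / 0.0088
Re = 11.02
Since Re = 11.02 is below ~2300, the flow is laminar.


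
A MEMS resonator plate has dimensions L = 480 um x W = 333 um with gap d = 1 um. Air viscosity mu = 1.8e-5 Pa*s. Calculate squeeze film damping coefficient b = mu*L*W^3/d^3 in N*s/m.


Step 1: Convert to SI.
L = 480e-6 m, W = 333e-6 m, d = 1e-6 m
Step 2: W^3 = (333e-6)^3 = 3.69e-11 m^3
Step 3: d^3 = (1e-6)^3 = 1.00e-18 m^3
Step 4: b = 1.8e-5 * 480e-6 * 3.69e-11 / 1.00e-18
b = 3.19e-01 N*s/m


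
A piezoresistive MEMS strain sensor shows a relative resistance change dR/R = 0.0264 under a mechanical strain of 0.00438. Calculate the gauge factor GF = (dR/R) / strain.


Step 1: Identify values.
dR/R = 0.0264, strain = 0.00438
Step 2: GF = (dR/R) / strain = 0.0264 / 0.00438
GF = 6.0


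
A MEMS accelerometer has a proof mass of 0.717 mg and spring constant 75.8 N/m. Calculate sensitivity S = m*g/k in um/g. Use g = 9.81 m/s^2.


Step 1: Convert mass: m = 0.717 mg = 7.17e-07 kg
Step 2: S = m * g / k = 7.17e-07 * 9.81 / 75.8
Step 3: S = 9.28e-08 m/g
Step 4: Convert to um/g: S = 0.093 um/g


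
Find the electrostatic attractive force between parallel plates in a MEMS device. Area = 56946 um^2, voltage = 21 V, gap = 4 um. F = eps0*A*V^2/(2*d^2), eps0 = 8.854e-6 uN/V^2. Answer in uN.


Step 1: Identify parameters.
eps0 = 8.854e-6 uN/V^2, A = 56946 um^2, V = 21 V, d = 4 um
Step 2: Compute V^2 = 21^2 = 441
Step 3: Compute d^2 = 4^2 = 16
Step 4: F = 0.5 * 8.854e-6 * 56946 * 441 / 16
F = 6.949 uN


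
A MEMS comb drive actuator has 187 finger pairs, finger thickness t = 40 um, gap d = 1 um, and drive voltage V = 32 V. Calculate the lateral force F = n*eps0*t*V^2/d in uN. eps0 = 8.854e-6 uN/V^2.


Step 1: Parameters: n=187, eps0=8.854e-6 uN/V^2, t=40 um, V=32 V, d=1 um
Step 2: V^2 = 1024
Step 3: F = 187 * 8.854e-6 * 40 * 1024 / 1
F = 67.817 uN


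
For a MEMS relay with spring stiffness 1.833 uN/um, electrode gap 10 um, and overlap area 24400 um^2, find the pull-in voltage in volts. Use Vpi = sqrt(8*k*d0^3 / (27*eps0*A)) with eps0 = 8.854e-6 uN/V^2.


Step 1: Compute numerator: 8 * k * d0^3 = 8 * 1.833 * 10^3 = 14664.0
Step 2: Compute denominator: 27 * eps0 * A = 27 * 8.854e-6 * 24400 = 5.833015
Step 3: Vpi = sqrt(14664.0 / 5.833015)
Vpi = 50.14 V


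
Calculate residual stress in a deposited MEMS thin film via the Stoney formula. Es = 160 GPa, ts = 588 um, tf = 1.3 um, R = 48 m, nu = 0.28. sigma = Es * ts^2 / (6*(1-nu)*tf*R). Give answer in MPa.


Step 1: Compute numerator: Es * ts^2 = 160 * 588^2 = 55319040 (GPa*um^2)
Step 2: Compute denominator (R in um): 6*(1-nu)*tf*R = 6*0.72*1.3*48e6 = 269568000.0 (um^2)
Step 3: sigma (GPa) = 55319040 / 269568000.0 = 2.05214e-01 GPa
Step 4: Convert to MPa (x1000): sigma = 205.2 MPa


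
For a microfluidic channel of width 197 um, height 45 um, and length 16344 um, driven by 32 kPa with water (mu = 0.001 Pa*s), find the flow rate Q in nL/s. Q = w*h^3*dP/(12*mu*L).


Step 1: Convert all dimensions to SI (meters).
w = 197e-6 m, h = 45e-6 m, L = 16344e-6 m, dP = 32e3 Pa
Step 2: Q = w * h^3 * dP / (12 * mu * L)
Q = 197e-6 * (45e-6)^3 * 32e3 / (12 * 0.001 * 16344e-6) = 2.92896476e-09 m^3/s
Step 3: Convert Q from m^3/s to nL/s (1 m^3 = 1e12 nL, so multiply by 1e12).
Q = 2928.965 nL/s


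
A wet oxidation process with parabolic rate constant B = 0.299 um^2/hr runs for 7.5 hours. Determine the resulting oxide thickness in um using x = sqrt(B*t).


Step 1: Compute B*t = 0.299 * 7.5 = 2.2425
Step 2: x = sqrt(2.2425)
x = 1.497 um


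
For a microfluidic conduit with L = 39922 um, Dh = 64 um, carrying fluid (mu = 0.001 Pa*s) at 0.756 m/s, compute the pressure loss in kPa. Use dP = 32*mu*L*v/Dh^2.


Step 1: Convert to SI: L = 39922e-6 m, Dh = 64e-6 m
Step 2: dP = 32 * 0.001 * 39922e-6 * 0.756 / (64e-6)^2
Step 3: dP = 235789.31 Pa
Step 4: Convert to kPa: dP = 235.79 kPa


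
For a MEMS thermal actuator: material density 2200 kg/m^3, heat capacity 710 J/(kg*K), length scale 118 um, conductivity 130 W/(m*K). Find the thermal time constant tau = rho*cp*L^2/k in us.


Step 1: Convert L to m: L = 118e-6 m
Step 2: L^2 = (118e-6)^2 = 1.3924e-08 m^2
Step 3: tau = 2200 * 710 * 1.3924e-08 / 130 = 1.6730222e-04 s
Step 4: Convert to microseconds (multiply by 1e6).
tau = 167.302 us


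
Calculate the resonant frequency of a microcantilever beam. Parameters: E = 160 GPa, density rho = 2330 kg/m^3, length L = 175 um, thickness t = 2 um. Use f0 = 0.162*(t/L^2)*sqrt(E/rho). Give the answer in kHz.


Step 1: Convert units to SI.
t_SI = 2e-6 m, L_SI = 175e-6 m
Step 2: Calculate sqrt(E/rho).
sqrt(160e9 / 2330) = 8286.71 m/s
Step 3: Compute f0.
f0 = 0.162 * 2e-6 / (175e-6)^2 * 8286.71 = 87670.0 Hz = 87.67 kHz


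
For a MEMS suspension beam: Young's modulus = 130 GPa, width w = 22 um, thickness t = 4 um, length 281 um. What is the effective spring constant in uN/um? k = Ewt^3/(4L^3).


Step 1: Convert E to consistent units (1 GPa = 1000 uN/um^2).
E = 130 GPa = 130000 uN/um^2
Step 2: Compute t^3 = 4^3 = 64
Step 3: Compute L^3 = 281^3 = 22188041
Step 4: k = 130000 * 22 * 64 / (4 * 22188041)
k = 2.0624 uN/um


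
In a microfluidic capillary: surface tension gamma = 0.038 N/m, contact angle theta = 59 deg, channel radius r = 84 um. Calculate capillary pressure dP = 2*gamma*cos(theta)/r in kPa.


Step 1: cos(59 deg) = 0.515
Step 2: Convert r to m: r = 84e-6 m
Step 3: dP = 2 * 0.038 * 0.515 / 84e-6 = 466.0 Pa
Step 4: Convert Pa to kPa (divide by 1000).
dP = 0.47 kPa


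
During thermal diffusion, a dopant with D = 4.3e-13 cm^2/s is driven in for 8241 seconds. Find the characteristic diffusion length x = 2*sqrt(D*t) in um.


Step 1: Compute D*t = 4.3e-13 * 8241 = 3.54363e-09 cm^2
Step 2: sqrt(D*t) = 5.95284e-05 cm
Step 3: x = 2 * 5.95284e-05 cm = 1.190568e-04 cm
Step 4: Convert to um (1 cm = 1e4 um): x = 1.191 um


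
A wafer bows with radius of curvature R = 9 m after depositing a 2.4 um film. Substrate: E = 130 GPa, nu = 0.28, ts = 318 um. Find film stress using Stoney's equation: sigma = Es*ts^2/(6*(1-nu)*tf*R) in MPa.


Step 1: Compute numerator: Es * ts^2 = 130 * 318^2 = 13146120 (GPa*um^2)
Step 2: Compute denominator (R in um): 6*(1-nu)*tf*R = 6*0.72*2.4*9e6 = 93312000.0 (um^2)
Step 3: sigma (GPa) = 13146120 / 93312000.0 = 1.40883e-01 GPa
Step 4: Convert to MPa (x1000): sigma = 140.9 MPa


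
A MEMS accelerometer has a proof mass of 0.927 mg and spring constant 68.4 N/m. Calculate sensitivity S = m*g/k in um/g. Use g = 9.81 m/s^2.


Step 1: Convert mass: m = 0.927 mg = 9.27e-07 kg
Step 2: S = m * g / k = 9.27e-07 * 9.81 / 68.4
Step 3: S = 1.33e-07 m/g
Step 4: Convert to um/g: S = 0.133 um/g


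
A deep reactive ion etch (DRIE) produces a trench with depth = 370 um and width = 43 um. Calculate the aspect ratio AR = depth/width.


Step 1: AR = depth / width
Step 2: AR = 370 / 43
AR = 8.6


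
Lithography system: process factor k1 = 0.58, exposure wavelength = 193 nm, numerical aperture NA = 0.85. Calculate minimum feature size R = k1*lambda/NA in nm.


Step 1: Identify values: k1 = 0.58, lambda = 193 nm, NA = 0.85
Step 2: R = k1 * lambda / NA
R = 0.58 * 193 / 0.85
R = 131.7 nm


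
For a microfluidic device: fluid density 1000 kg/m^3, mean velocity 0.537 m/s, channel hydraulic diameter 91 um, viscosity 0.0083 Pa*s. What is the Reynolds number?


Step 1: Convert Dh to meters: Dh = 91e-6 m
Step 2: Re = rho * v * Dh / mu
Re = 1000 * 0.537 * 91e-6 / 0.0083
Re = 5.888


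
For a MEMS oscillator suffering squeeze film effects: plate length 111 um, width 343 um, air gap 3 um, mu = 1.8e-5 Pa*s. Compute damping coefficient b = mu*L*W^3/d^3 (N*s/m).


Step 1: Convert to SI.
L = 111e-6 m, W = 343e-6 m, d = 3e-6 m
Step 2: W^3 = (343e-6)^3 = 4.04e-11 m^3
Step 3: d^3 = (3e-6)^3 = 2.70e-17 m^3
Step 4: b = 1.8e-5 * 111e-6 * 4.04e-11 / 2.70e-17
b = 2.99e-03 N*s/m


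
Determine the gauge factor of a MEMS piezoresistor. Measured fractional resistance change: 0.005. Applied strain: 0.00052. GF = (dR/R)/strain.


Step 1: Identify values.
dR/R = 0.005, strain = 0.00052
Step 2: GF = (dR/R) / strain = 0.005 / 0.00052
GF = 9.6


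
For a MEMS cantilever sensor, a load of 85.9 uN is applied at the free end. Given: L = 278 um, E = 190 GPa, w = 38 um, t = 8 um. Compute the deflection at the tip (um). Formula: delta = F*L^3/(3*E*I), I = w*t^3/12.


Step 1: Calculate the second moment of area.
I = w * t^3 / 12 = 38 * 8^3 / 12 = 1621.3333 um^4
Step 2: Convert E to consistent units (1 GPa = 1000 uN/um^2).
E = 190 GPa = 190000 uN/um^2
Step 3: Calculate tip deflection.
delta = F * L^3 / (3 * E * I)
delta = 85.9 * 278^3 / (3 * 190000 * 1621.3333)
delta = 1.997 um


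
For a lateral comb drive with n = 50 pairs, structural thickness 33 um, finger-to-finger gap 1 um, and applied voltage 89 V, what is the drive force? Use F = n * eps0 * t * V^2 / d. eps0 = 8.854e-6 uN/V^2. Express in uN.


Step 1: Parameters: n=50, eps0=8.854e-6 uN/V^2, t=33 um, V=89 V, d=1 um
Step 2: V^2 = 7921
Step 3: F = 50 * 8.854e-6 * 33 * 7921 / 1
F = 115.719 uN


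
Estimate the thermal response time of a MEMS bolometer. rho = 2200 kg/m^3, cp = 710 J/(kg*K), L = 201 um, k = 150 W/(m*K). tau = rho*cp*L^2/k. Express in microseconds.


Step 1: Convert L to m: L = 201e-6 m
Step 2: L^2 = (201e-6)^2 = 4.0401e-08 m^2
Step 3: tau = 2200 * 710 * 4.0401e-08 / 150 = 4.2070908e-04 s
Step 4: Convert to microseconds (multiply by 1e6).
tau = 420.709 us


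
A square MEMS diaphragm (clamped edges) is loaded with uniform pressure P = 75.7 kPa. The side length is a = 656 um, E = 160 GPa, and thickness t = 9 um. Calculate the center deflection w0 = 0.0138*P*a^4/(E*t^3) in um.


Step 1: Convert pressure to compatible units (E is in GPa, so P in GPa).
P = 75.7 kPa = 75.7e-6 GPa
Step 2: Compute numerator: 0.0138 * P * a^4.
a^4 = 656^4 = 185189072896
numerator = 0.0138 * 75.7e-6 * 185189072896 = 1.934596e+05
Step 3: Compute denominator: E * t^3 = 160 * 9^3 = 116640
Step 4: w0 = numerator / denominator = 1.934596e+05 / 116640 = 1.6586 um


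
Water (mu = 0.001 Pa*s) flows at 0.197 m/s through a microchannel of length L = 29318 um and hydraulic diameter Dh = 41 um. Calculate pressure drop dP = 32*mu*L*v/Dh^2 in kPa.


Step 1: Convert to SI: L = 29318e-6 m, Dh = 41e-6 m
Step 2: dP = 32 * 0.001 * 29318e-6 * 0.197 / (41e-6)^2
Step 3: dP = 109946.86 Pa
Step 4: Convert to kPa: dP = 109.95 kPa


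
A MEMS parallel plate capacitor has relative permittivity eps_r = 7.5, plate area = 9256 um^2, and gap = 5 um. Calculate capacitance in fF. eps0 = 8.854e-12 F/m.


Step 1: Convert area to m^2: A = 9256e-12 m^2
Step 2: Convert gap to m: d = 5e-6 m
Step 3: C = eps0 * eps_r * A / d
C = 8.854e-12 * 7.5 * 9256e-12 / 5e-6
Step 4: Convert to fF (multiply by 1e15).
C = 122.93 fF


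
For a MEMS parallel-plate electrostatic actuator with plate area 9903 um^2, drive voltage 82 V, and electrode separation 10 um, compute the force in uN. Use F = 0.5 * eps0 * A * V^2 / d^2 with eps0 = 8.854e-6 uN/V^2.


Step 1: Identify parameters.
eps0 = 8.854e-6 uN/V^2, A = 9903 um^2, V = 82 V, d = 10 um
Step 2: Compute V^2 = 82^2 = 6724
Step 3: Compute d^2 = 10^2 = 100
Step 4: F = 0.5 * 8.854e-6 * 9903 * 6724 / 100
F = 2.948 uN


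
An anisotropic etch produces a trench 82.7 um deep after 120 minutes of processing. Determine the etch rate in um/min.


Step 1: Etch rate = depth / time
Step 2: rate = 82.7 / 120
rate = 0.689 um/min


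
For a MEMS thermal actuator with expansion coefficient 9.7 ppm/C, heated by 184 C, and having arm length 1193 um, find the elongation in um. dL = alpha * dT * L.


Step 1: Convert CTE: alpha = 9.7 ppm/C = 9.7e-6 /C
Step 2: dL = 9.7e-6 * 184 * 1193
dL = 2.1293 um


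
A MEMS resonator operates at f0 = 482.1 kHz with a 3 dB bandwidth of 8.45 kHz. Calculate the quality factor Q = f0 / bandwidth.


Step 1: Q = f0 / bandwidth
Step 2: Q = 482.1 / 8.45
Q = 57.1


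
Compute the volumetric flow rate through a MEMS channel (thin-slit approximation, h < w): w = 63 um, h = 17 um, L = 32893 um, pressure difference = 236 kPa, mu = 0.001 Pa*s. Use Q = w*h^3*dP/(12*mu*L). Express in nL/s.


Step 1: Convert all dimensions to SI (meters).
w = 63e-6 m, h = 17e-6 m, L = 32893e-6 m, dP = 236e3 Pa
Step 2: Q = w * h^3 * dP / (12 * mu * L)
Q = 63e-6 * (17e-6)^3 * 236e3 / (12 * 0.001 * 32893e-6) = 1.8506086e-10 m^3/s
Step 3: Convert Q from m^3/s to nL/s (1 m^3 = 1e12 nL, so multiply by 1e12).
Q = 185.061 nL/s


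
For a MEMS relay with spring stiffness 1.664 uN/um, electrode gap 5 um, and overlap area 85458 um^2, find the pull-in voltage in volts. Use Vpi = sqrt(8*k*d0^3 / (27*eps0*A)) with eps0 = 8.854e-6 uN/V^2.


Step 1: Compute numerator: 8 * k * d0^3 = 8 * 1.664 * 5^3 = 1664.0
Step 2: Compute denominator: 27 * eps0 * A = 27 * 8.854e-6 * 85458 = 20.429419
Step 3: Vpi = sqrt(1664.0 / 20.429419)
Vpi = 9.03 V


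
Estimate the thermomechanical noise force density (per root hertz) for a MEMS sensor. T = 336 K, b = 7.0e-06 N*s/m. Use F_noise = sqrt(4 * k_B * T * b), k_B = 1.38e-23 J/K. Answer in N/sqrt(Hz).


Step 1: Compute 4 * k_B * T * b
= 4 * 1.38e-23 * 336 * 7.0e-06
= 1.2983e-25 N^2/Hz
Step 2: F_noise = sqrt(1.2983e-25)
F_noise = 3.60e-13 N/sqrt(Hz)


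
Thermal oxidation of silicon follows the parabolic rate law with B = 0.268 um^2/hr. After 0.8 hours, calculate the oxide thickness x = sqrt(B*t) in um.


Step 1: Compute B*t = 0.268 * 0.8 = 0.2144
Step 2: x = sqrt(0.2144)
x = 0.463 um


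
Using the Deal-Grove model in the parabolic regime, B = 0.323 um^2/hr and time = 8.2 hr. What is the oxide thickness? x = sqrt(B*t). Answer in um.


Step 1: Compute B*t = 0.323 * 8.2 = 2.6486
Step 2: x = sqrt(2.6486)
x = 1.627 um


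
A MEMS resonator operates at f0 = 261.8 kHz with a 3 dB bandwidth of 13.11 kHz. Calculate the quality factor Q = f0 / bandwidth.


Step 1: Q = f0 / bandwidth
Step 2: Q = 261.8 / 13.11
Q = 20.0


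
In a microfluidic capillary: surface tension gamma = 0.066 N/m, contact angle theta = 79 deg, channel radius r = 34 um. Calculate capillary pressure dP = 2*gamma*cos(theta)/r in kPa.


Step 1: cos(79 deg) = 0.1908
Step 2: Convert r to m: r = 34e-6 m
Step 3: dP = 2 * 0.066 * 0.1908 / 34e-6 = 740.8 Pa
Step 4: Convert Pa to kPa (divide by 1000).
dP = 0.74 kPa


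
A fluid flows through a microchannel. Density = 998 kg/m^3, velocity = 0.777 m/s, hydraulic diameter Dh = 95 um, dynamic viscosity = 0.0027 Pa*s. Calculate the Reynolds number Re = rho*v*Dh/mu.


Step 1: Convert Dh to meters: Dh = 95e-6 m
Step 2: Re = rho * v * Dh / mu
Re = 998 * 0.777 * 95e-6 / 0.0027
Re = 27.284
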